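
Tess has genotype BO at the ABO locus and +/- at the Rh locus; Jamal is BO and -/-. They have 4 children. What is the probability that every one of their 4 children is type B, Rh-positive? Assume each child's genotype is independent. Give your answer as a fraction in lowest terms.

81/4096

ABO cross BO × BO → 1/4 O, 3/4 B.
Rh cross +/- × -/- → 1/2 Rh+, 1/2 Rh-; so P(type B, Rh-positive) = 3/4 × 1/2 = 3/8 per child.
All 4 independent: (3/8)^4 = 81/4096.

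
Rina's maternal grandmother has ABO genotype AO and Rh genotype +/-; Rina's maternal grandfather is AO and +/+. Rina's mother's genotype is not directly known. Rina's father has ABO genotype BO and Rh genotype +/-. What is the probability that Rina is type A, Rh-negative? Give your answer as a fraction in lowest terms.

Rina's mother's ABO genotype from AO × AO: 1/4 AA, 1/2 AO, 1/4 OO.
Crossing each possibility with the father BO and summing P(type A): 1/4·1/2 + 1/2·1/4 + 1/4·0 = 1/4.
Similarly for Rh via the mother's Rh distribution: P(Rh-) = 1/8.
Independent loci: 1/4 × 1/8 = 1/32.

1/32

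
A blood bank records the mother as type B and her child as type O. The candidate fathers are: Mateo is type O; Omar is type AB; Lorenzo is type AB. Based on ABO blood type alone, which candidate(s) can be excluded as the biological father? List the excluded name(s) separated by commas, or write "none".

A candidate is excluded only if no genotype consistent with his phenotype could produce a type O child with a type B mother.
Omar (type AB): no genotype consistent with that phenotype can produce a type-O child with a type-B mother.
Lorenzo (type AB): no genotype consistent with that phenotype can produce a type-O child with a type-B mother.

Omar, Lorenzo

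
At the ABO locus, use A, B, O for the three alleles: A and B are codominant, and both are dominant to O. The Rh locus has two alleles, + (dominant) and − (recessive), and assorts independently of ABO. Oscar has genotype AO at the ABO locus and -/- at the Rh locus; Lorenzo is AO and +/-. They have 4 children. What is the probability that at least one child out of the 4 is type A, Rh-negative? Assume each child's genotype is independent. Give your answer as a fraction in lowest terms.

3471/4096

ABO cross AO × AO → 1/4 O, 3/4 A.
Rh cross -/- × +/- → 1/2 Rh+, 1/2 Rh-; so P(type A, Rh-negative) = 3/4 × 1/2 = 3/8 per child.
P(none) = (5/8)^4 = 625/4096; P(at least one) = 1 − 625/4096 = 3471/4096.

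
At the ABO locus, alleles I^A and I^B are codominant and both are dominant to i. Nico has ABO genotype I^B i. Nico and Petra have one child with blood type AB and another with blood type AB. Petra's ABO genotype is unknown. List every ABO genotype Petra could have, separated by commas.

For each candidate genotype of Petra, check whether crossing it with I^B i can produce every observed child phenotype.
  I^A I^A → possible child types {A, AB} ✓
  I^A I^B → possible child types {A, B, AB} ✓
  I^A i → possible child types {O, A, B, AB} ✓
  I^B I^B → possible child types {B} ✗
  I^B i → possible child types {O, B} ✗
  i i → possible child types {O, B} ✗

I^A I^A, I^A I^B, I^A i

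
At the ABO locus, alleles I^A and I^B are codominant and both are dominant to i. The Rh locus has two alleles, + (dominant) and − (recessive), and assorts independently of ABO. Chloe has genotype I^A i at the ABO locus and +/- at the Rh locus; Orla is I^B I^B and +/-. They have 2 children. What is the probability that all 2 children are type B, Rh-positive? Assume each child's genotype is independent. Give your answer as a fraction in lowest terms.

ABO cross I^A i × I^B I^B → 1/2 B, 1/2 AB.
Rh cross +/- × +/- → 3/4 Rh+, 1/4 Rh-; so P(type B, Rh-positive) = 1/2 × 3/4 = 3/8 per child.
All 2 independent: (3/8)^2 = 9/64.

9/64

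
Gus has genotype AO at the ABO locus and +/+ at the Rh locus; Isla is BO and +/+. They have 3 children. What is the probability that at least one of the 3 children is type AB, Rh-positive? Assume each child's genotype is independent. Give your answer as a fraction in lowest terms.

37/64

ABO cross AO × BO → 1/4 O, 1/4 A, 1/4 B, 1/4 AB.
Rh cross +/+ × +/+ → 1 Rh+; so P(type AB, Rh-positive) = 1/4 × 1 = 1/4 per child.
P(none) = (3/4)^3 = 27/64; P(at least one) = 1 − 27/64 = 37/64.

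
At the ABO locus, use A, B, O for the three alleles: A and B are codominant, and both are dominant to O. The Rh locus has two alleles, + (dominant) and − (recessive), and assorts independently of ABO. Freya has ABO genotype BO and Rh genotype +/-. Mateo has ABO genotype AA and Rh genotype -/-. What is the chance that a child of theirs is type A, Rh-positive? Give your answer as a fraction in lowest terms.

ABO cross BO × AA → offspring phenotypes: 1/2 A, 1/2 AB.
Rh cross +/- × -/- → 1/2 Rh+, 1/2 Rh-.
Independent loci: P(type A, Rh-positive) = 1/2 × 1/2 = 1/4.

1/4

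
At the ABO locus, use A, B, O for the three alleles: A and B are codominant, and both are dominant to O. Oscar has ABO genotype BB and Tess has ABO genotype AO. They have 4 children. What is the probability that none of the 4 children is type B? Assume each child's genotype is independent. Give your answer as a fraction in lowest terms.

ABO cross BB × AO → 1/2 B, 1/2 AB.
So P(type B) = 1/2 per child.
P(not type B) = 1/2 for one child; (1/2)^4 = 1/16.

1/16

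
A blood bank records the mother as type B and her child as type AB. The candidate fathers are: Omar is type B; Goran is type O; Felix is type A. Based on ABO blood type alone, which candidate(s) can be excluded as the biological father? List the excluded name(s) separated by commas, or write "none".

A candidate is excluded only if no genotype consistent with his phenotype could produce a type AB child with a type B mother.
Omar (type B): no genotype consistent with that phenotype can produce a type-AB child with a type-B mother.
Goran (type O): no genotype consistent with that phenotype can produce a type-AB child with a type-B mother.

Omar, Goran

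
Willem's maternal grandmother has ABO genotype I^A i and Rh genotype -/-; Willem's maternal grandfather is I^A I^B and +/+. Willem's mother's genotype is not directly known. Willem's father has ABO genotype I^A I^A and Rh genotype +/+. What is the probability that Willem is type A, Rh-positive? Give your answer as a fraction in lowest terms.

3/4

Willem's mother's ABO genotype from I^A i × I^A I^B: 1/4 I^A I^A, 1/4 I^A I^B, 1/4 I^A i, 1/4 I^B i.
Crossing each possibility with the father I^A I^A and summing P(type A): 1/4·1 + 1/4·1/2 + 1/4·1 + 1/4·1/2 = 3/4.
Similarly for Rh via the mother's Rh distribution: P(Rh+) = 1.
Independent loci: 3/4 × 1 = 3/4.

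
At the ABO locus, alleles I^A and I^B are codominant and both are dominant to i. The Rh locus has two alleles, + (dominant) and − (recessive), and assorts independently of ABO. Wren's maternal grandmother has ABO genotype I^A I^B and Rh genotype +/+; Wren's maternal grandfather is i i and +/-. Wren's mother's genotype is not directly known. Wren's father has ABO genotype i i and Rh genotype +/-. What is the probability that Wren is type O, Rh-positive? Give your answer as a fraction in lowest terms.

Wren's mother's ABO genotype from I^A I^B × i i: 1/2 I^A i, 1/2 I^B i.
Crossing each possibility with the father i i and summing P(type O): 1/2·1/2 + 1/2·1/2 = 1/2.
Similarly for Rh via the mother's Rh distribution: P(Rh+) = 7/8.
Independent loci: 1/2 × 7/8 = 7/16.

7/16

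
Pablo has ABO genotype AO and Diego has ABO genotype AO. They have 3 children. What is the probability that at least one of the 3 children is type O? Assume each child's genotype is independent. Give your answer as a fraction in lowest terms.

37/64

ABO cross AO × AO → 1/4 O, 3/4 A.
So P(type O) = 1/4 per child.
P(none) = (3/4)^3 = 27/64; P(at least one) = 1 − 27/64 = 37/64.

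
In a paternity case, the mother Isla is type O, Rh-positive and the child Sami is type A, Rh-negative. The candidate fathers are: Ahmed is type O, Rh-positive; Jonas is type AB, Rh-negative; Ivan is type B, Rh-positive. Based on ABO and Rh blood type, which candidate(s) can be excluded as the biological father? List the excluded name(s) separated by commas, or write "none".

Ahmed, Ivan

A candidate is excluded only if no genotype consistent with his phenotype could produce a type A, Rh-negative child with a type O, Rh-positive mother.
Ahmed (type O, Rh+): no genotype consistent with that phenotype can produce a type-A Rh- child with a type-O mother.
Ivan (type B, Rh+): no genotype consistent with that phenotype can produce a type-A Rh- child with a type-O mother.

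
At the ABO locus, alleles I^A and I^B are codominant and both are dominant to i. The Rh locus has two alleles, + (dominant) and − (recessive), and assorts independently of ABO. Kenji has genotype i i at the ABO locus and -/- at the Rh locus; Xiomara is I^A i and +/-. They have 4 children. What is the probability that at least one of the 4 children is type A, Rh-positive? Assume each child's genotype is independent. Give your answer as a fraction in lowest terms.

ABO cross i i × I^A i → 1/2 O, 1/2 A.
Rh cross -/- × +/- → 1/2 Rh+, 1/2 Rh-; so P(type A, Rh-positive) = 1/2 × 1/2 = 1/4 per child.
P(none) = (3/4)^4 = 81/256; P(at least one) = 1 − 81/256 = 175/256.

175/256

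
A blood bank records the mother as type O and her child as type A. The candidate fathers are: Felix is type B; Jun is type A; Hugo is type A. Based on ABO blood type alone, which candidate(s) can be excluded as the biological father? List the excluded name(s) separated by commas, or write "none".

A candidate is excluded only if no genotype consistent with his phenotype could produce a type A child with a type O mother.
Felix (type B): no genotype consistent with that phenotype can produce a type-A child with a type-O mother.

Felix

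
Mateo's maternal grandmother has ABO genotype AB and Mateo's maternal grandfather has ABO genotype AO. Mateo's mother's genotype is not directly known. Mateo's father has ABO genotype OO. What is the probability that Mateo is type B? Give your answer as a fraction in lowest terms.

1/4

Mateo's mother's ABO genotype from AB × AO: 1/4 AA, 1/4 AB, 1/4 AO, 1/4 BO.
Crossing each possibility with the father OO and summing P(type B): 1/4·0 + 1/4·1/2 + 1/4·0 + 1/4·1/2 = 1/4.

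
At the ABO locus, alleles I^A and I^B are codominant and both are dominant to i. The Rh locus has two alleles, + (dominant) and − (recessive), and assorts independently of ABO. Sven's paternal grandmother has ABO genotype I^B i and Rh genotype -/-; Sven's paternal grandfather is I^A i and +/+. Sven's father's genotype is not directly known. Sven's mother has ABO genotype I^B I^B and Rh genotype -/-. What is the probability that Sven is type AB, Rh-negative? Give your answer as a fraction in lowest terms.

Sven's father's ABO genotype from I^B i × I^A i: 1/4 I^A I^B, 1/4 I^A i, 1/4 I^B i, 1/4 i i.
Crossing each possibility with the mother I^B I^B and summing P(type AB): 1/4·1/2 + 1/4·1/2 + 1/4·0 + 1/4·0 = 1/4.
Similarly for Rh via the father's Rh distribution: P(Rh-) = 1/2.
Independent loci: 1/4 × 1/2 = 1/8.

1/8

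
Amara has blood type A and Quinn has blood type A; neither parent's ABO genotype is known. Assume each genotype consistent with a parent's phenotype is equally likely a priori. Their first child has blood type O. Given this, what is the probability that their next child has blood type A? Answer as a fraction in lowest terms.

Possible genotypes: Amara ∈ {I^A I^A, I^A i}; Quinn ∈ {I^A I^A, I^A i}.
Weight each parental genotype pair by prior × P(type-O child):
  I^A i × I^A i: posterior weight 1; P(next child type A) = 3/4.
Weighted sum = 3/4.

3/4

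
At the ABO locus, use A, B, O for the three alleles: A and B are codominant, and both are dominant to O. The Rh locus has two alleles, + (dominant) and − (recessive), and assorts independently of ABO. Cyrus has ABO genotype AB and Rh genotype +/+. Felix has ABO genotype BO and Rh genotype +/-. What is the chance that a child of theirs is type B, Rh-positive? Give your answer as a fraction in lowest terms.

ABO cross AB × BO → offspring phenotypes: 1/4 A, 1/2 B, 1/4 AB.
Rh cross +/+ × +/- → 1 Rh+.
Independent loci: P(type B, Rh-positive) = 1/2 × 1 = 1/2.

1/2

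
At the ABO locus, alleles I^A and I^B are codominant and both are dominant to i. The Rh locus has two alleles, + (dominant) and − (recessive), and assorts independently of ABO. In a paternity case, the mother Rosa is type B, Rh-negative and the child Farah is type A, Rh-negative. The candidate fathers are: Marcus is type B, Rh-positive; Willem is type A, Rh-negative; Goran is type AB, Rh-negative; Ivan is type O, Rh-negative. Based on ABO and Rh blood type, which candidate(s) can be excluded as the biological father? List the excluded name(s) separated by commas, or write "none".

A candidate is excluded only if no genotype consistent with his phenotype could produce a type A, Rh-negative child with a type B, Rh-negative mother.
Marcus (type B, Rh+): no genotype consistent with that phenotype can produce a type-A Rh- child with a type-B mother.
Ivan (type O, Rh-): no genotype consistent with that phenotype can produce a type-A Rh- child with a type-B mother.

Marcus, Ivan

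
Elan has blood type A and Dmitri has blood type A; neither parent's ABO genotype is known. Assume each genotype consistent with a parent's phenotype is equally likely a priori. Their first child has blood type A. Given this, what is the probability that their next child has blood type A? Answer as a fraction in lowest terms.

Possible genotypes: Elan ∈ {I^A I^A, I^A i}; Dmitri ∈ {I^A I^A, I^A i}.
Weight each parental genotype pair by prior × P(type-A child):
  I^A I^A × I^A I^A: posterior weight 4/15; P(next child type A) = 1.
  I^A I^A × I^A i: posterior weight 4/15; P(next child type A) = 1.
  I^A i × I^A I^A: posterior weight 4/15; P(next child type A) = 1.
  I^A i × I^A i: posterior weight 1/5; P(next child type A) = 3/4.
Weighted sum = 19/20.

19/20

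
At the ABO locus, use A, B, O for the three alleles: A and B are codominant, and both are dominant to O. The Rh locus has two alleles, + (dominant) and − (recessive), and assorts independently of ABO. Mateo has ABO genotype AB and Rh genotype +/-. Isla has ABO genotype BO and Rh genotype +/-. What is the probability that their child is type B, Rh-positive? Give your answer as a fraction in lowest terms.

ABO cross AB × BO → offspring phenotypes: 1/4 A, 1/2 B, 1/4 AB.
Rh cross +/- × +/- → 3/4 Rh+, 1/4 Rh-.
Independent loci: P(type B, Rh-positive) = 1/2 × 3/4 = 3/8.

3/8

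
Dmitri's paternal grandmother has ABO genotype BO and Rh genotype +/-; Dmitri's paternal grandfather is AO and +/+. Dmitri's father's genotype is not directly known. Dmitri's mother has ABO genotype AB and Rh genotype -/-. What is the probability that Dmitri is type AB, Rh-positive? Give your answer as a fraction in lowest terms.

3/16

Dmitri's father's ABO genotype from BO × AO: 1/4 AB, 1/4 AO, 1/4 BO, 1/4 OO.
Crossing each possibility with the mother AB and summing P(type AB): 1/4·1/2 + 1/4·1/4 + 1/4·1/4 + 1/4·0 = 1/4.
Similarly for Rh via the father's Rh distribution: P(Rh+) = 3/4.
Independent loci: 1/4 × 3/4 = 3/16.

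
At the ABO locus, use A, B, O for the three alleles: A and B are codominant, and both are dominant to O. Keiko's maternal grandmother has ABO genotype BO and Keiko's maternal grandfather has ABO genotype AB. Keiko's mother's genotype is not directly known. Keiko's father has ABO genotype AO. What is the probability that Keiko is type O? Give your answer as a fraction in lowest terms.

1/8

Keiko's mother's ABO genotype from BO × AB: 1/4 AB, 1/4 AO, 1/4 BB, 1/4 BO.
Crossing each possibility with the father AO and summing P(type O): 1/4·0 + 1/4·1/4 + 1/4·0 + 1/4·1/4 = 1/8.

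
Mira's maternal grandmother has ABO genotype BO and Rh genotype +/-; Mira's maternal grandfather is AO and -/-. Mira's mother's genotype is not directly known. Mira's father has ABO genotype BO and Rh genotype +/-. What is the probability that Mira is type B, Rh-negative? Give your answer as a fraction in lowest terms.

Mira's mother's ABO genotype from BO × AO: 1/4 AB, 1/4 AO, 1/4 BO, 1/4 OO.
Crossing each possibility with the father BO and summing P(type B): 1/4·1/2 + 1/4·1/4 + 1/4·3/4 + 1/4·1/2 = 1/2.
Similarly for Rh via the mother's Rh distribution: P(Rh-) = 3/8.
Independent loci: 1/2 × 3/8 = 3/16.

3/16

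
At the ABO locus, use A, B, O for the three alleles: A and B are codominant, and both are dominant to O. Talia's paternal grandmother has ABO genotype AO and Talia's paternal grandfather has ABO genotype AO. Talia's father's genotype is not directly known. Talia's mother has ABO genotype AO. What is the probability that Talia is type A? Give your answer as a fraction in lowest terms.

Talia's father's ABO genotype from AO × AO: 1/4 AA, 1/2 AO, 1/4 OO.
Crossing each possibility with the mother AO and summing P(type A): 1/4·1 + 1/2·3/4 + 1/4·1/2 = 3/4.

3/4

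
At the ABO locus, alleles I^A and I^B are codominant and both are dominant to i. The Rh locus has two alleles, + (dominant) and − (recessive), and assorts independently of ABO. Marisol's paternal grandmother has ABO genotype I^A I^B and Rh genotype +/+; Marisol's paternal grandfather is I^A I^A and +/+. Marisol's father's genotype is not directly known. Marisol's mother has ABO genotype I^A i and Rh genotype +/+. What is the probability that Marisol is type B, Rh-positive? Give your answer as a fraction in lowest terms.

1/8

Marisol's father's ABO genotype from I^A I^B × I^A I^A: 1/2 I^A I^A, 1/2 I^A I^B.
Crossing each possibility with the mother I^A i and summing P(type B): 1/2·0 + 1/2·1/4 = 1/8.
Similarly for Rh via the father's Rh distribution: P(Rh+) = 1.
Independent loci: 1/8 × 1 = 1/8.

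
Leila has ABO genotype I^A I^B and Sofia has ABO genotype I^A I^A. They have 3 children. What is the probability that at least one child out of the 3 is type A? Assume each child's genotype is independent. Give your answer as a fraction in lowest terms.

7/8

ABO cross I^A I^B × I^A I^A → 1/2 A, 1/2 AB.
So P(type A) = 1/2 per child.
P(none) = (1/2)^3 = 1/8; P(at least one) = 1 − 1/8 = 7/8.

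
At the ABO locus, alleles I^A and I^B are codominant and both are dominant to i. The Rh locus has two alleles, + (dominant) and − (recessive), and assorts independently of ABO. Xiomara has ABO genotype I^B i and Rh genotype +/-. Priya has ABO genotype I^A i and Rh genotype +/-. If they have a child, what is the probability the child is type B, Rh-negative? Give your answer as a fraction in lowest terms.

1/16

ABO cross I^B i × I^A i → offspring phenotypes: 1/4 O, 1/4 A, 1/4 B, 1/4 AB.
Rh cross +/- × +/- → 3/4 Rh+, 1/4 Rh-.
Independent loci: P(type B, Rh-negative) = 1/4 × 1/4 = 1/16.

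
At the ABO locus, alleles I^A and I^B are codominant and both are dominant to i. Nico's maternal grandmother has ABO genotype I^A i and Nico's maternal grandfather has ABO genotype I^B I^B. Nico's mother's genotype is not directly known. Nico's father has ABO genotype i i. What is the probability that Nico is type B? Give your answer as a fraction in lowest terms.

1/2

Nico's mother's ABO genotype from I^A i × I^B I^B: 1/2 I^A I^B, 1/2 I^B i.
Crossing each possibility with the father i i and summing P(type B): 1/2·1/2 + 1/2·1/2 = 1/2.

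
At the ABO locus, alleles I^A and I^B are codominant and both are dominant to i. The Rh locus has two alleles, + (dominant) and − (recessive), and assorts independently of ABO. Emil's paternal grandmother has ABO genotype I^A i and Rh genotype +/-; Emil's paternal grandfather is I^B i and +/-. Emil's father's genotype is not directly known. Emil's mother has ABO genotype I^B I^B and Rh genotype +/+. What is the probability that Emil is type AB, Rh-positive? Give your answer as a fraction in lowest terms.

Emil's father's ABO genotype from I^A i × I^B i: 1/4 I^A I^B, 1/4 I^A i, 1/4 I^B i, 1/4 i i.
Crossing each possibility with the mother I^B I^B and summing P(type AB): 1/4·1/2 + 1/4·1/2 + 1/4·0 + 1/4·0 = 1/4.
Similarly for Rh via the father's Rh distribution: P(Rh+) = 1.
Independent loci: 1/4 × 1 = 1/4.

1/4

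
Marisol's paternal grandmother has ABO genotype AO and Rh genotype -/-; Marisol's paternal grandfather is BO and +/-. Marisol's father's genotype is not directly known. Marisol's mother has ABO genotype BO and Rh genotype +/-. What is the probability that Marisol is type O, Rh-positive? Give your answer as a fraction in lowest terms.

Marisol's father's ABO genotype from AO × BO: 1/4 AB, 1/4 AO, 1/4 BO, 1/4 OO.
Crossing each possibility with the mother BO and summing P(type O): 1/4·0 + 1/4·1/4 + 1/4·1/4 + 1/4·1/2 = 1/4.
Similarly for Rh via the father's Rh distribution: P(Rh+) = 5/8.
Independent loci: 1/4 × 5/8 = 5/32.

5/32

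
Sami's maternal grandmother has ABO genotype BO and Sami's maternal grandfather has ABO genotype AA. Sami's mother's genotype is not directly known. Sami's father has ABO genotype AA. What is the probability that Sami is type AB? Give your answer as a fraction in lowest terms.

Sami's mother's ABO genotype from BO × AA: 1/2 AB, 1/2 AO.
Crossing each possibility with the father AA and summing P(type AB): 1/2·1/2 + 1/2·0 = 1/4.

1/4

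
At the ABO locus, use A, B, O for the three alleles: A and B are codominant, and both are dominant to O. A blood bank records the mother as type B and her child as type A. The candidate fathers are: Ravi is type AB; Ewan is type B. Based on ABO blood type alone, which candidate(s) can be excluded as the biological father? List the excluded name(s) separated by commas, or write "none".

A candidate is excluded only if no genotype consistent with his phenotype could produce a type A child with a type B mother.
Ewan (type B): no genotype consistent with that phenotype can produce a type-A child with a type-B mother.

Ewan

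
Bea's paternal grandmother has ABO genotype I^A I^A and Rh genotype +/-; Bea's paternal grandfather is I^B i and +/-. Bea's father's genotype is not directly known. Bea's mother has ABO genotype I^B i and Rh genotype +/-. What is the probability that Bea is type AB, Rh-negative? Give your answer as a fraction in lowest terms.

Bea's father's ABO genotype from I^A I^A × I^B i: 1/2 I^A I^B, 1/2 I^A i.
Crossing each possibility with the mother I^B i and summing P(type AB): 1/2·1/4 + 1/2·1/4 = 1/4.
Similarly for Rh via the father's Rh distribution: P(Rh-) = 1/4.
Independent loci: 1/4 × 1/4 = 1/16.

1/16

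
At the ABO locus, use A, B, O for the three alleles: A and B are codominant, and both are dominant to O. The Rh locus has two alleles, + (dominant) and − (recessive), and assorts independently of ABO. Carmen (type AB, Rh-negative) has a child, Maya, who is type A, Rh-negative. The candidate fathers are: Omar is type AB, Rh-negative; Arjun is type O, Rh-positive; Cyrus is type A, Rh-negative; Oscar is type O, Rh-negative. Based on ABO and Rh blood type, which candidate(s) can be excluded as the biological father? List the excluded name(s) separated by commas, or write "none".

A candidate is excluded only if no genotype consistent with his phenotype could produce a type A, Rh-negative child with a type AB, Rh-negative mother.
Every candidate has at least one consistent genotype combination, so none can be excluded.

none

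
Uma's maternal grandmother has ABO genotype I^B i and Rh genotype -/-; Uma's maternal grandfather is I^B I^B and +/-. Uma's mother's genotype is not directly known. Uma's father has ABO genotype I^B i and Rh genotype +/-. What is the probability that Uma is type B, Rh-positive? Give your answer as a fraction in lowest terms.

35/64

Uma's mother's ABO genotype from I^B i × I^B I^B: 1/2 I^B I^B, 1/2 I^B i.
Crossing each possibility with the father I^B i and summing P(type B): 1/2·1 + 1/2·3/4 = 7/8.
Similarly for Rh via the mother's Rh distribution: P(Rh+) = 5/8.
Independent loci: 7/8 × 5/8 = 35/64.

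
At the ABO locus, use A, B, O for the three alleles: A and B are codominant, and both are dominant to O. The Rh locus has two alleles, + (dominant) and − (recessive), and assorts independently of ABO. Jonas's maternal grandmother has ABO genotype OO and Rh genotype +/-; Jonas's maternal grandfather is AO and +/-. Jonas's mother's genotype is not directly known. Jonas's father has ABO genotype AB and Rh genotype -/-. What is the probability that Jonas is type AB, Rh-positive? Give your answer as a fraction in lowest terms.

Jonas's mother's ABO genotype from OO × AO: 1/2 AO, 1/2 OO.
Crossing each possibility with the father AB and summing P(type AB): 1/2·1/4 + 1/2·0 = 1/8.
Similarly for Rh via the mother's Rh distribution: P(Rh+) = 1/2.
Independent loci: 1/8 × 1/2 = 1/16.

1/16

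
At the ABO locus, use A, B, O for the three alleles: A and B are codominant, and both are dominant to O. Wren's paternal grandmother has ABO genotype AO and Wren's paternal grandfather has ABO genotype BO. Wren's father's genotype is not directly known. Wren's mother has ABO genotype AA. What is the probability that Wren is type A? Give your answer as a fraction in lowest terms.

3/4

Wren's father's ABO genotype from AO × BO: 1/4 AB, 1/4 AO, 1/4 BO, 1/4 OO.
Crossing each possibility with the mother AA and summing P(type A): 1/4·1/2 + 1/4·1 + 1/4·1/2 + 1/4·1 = 3/4.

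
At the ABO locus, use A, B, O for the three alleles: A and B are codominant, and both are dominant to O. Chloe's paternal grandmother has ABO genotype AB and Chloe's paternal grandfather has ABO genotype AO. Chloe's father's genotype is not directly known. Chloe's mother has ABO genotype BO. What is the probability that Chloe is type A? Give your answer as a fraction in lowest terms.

Chloe's father's ABO genotype from AB × AO: 1/4 AA, 1/4 AB, 1/4 AO, 1/4 BO.
Crossing each possibility with the mother BO and summing P(type A): 1/4·1/2 + 1/4·1/4 + 1/4·1/4 + 1/4·0 = 1/4.

1/4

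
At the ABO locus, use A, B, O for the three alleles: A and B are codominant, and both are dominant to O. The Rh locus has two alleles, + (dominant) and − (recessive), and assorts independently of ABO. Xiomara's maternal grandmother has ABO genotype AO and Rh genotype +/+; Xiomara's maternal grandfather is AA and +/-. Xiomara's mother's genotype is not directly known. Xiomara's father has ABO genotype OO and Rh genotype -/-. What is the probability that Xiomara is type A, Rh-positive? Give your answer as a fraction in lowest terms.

9/16

Xiomara's mother's ABO genotype from AO × AA: 1/2 AA, 1/2 AO.
Crossing each possibility with the father OO and summing P(type A): 1/2·1 + 1/2·1/2 = 3/4.
Similarly for Rh via the mother's Rh distribution: P(Rh+) = 3/4.
Independent loci: 3/4 × 3/4 = 9/16.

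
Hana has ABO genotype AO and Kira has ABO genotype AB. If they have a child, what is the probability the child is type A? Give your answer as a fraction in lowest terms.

1/2

ABO cross AO × AB → offspring phenotypes: 1/2 A, 1/4 B, 1/4 AB.
So P(type A) = 1/2.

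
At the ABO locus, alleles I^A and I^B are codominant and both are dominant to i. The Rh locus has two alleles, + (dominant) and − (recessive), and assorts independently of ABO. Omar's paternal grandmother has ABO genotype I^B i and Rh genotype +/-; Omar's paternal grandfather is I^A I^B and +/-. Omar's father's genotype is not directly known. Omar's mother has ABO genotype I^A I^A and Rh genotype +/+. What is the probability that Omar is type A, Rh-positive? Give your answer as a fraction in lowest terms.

Omar's father's ABO genotype from I^B i × I^A I^B: 1/4 I^A I^B, 1/4 I^A i, 1/4 I^B I^B, 1/4 I^B i.
Crossing each possibility with the mother I^A I^A and summing P(type A): 1/4·1/2 + 1/4·1 + 1/4·0 + 1/4·1/2 = 1/2.
Similarly for Rh via the father's Rh distribution: P(Rh+) = 1.
Independent loci: 1/2 × 1 = 1/2.

1/2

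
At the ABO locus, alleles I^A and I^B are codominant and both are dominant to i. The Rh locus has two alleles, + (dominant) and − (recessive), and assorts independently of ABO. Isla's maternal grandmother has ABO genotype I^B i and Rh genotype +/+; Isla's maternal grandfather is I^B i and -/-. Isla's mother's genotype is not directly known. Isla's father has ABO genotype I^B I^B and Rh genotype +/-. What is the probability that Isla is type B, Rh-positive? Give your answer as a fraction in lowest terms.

Isla's mother's ABO genotype from I^B i × I^B i: 1/4 I^B I^B, 1/2 I^B i, 1/4 i i.
Crossing each possibility with the father I^B I^B and summing P(type B): 1/4·1 + 1/2·1 + 1/4·1 = 1.
Similarly for Rh via the mother's Rh distribution: P(Rh+) = 3/4.
Independent loci: 1 × 3/4 = 3/4.

3/4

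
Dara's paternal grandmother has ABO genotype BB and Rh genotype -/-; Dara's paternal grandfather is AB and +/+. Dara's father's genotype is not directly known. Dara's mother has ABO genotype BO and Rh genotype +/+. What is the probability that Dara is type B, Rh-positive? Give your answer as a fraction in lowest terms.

Dara's father's ABO genotype from BB × AB: 1/2 AB, 1/2 BB.
Crossing each possibility with the mother BO and summing P(type B): 1/2·1/2 + 1/2·1 = 3/4.
Similarly for Rh via the father's Rh distribution: P(Rh+) = 1.
Independent loci: 3/4 × 1 = 3/4.

3/4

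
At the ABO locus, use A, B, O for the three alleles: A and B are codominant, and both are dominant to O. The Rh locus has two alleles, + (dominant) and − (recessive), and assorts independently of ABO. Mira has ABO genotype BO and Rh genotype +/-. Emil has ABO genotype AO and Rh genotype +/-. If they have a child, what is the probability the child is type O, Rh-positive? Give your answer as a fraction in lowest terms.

3/16

ABO cross BO × AO → offspring phenotypes: 1/4 O, 1/4 A, 1/4 B, 1/4 AB.
Rh cross +/- × +/- → 3/4 Rh+, 1/4 Rh-.
Independent loci: P(type O, Rh-positive) = 1/4 × 3/4 = 3/16.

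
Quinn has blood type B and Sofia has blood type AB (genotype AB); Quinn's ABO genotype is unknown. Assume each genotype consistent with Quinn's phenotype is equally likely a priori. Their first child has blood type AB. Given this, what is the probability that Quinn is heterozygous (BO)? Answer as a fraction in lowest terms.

Possible genotypes: Quinn ∈ {BB, BO}; Sofia ∈ {AB}.
Weight each parental genotype pair by prior × P(type-AB child):
  BB × AB: posterior weight 2/3.
  BO × AB: posterior weight 1/3.
Sum the posterior weight over pairs where Quinn is BO: 1/3.

1/3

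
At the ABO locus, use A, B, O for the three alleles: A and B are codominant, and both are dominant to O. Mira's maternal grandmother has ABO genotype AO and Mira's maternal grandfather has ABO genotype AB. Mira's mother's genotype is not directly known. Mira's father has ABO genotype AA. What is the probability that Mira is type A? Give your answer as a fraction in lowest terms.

3/4

Mira's mother's ABO genotype from AO × AB: 1/4 AA, 1/4 AB, 1/4 AO, 1/4 BO.
Crossing each possibility with the father AA and summing P(type A): 1/4·1 + 1/4·1/2 + 1/4·1 + 1/4·1/2 = 3/4.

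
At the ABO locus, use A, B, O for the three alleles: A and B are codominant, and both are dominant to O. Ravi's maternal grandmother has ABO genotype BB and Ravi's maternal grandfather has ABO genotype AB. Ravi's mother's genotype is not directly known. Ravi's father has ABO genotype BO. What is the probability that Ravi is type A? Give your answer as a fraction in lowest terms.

Ravi's mother's ABO genotype from BB × AB: 1/2 AB, 1/2 BB.
Crossing each possibility with the father BO and summing P(type A): 1/2·1/4 + 1/2·0 = 1/8.

1/8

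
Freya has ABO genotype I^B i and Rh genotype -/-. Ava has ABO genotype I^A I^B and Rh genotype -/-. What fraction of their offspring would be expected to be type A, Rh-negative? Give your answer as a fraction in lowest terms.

1/4

ABO cross I^B i × I^A I^B → offspring phenotypes: 1/4 A, 1/2 B, 1/4 AB.
Rh cross -/- × -/- → 1 Rh-.
Independent loci: P(type A, Rh-negative) = 1/4 × 1 = 1/4.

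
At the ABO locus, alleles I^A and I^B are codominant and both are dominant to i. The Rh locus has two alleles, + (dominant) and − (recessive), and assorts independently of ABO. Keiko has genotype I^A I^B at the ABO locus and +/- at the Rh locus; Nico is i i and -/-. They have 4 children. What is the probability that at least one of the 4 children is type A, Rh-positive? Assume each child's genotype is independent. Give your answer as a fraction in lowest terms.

ABO cross I^A I^B × i i → 1/2 A, 1/2 B.
Rh cross +/- × -/- → 1/2 Rh+, 1/2 Rh-; so P(type A, Rh-positive) = 1/2 × 1/2 = 1/4 per child.
P(none) = (3/4)^4 = 81/256; P(at least one) = 1 − 81/256 = 175/256.

175/256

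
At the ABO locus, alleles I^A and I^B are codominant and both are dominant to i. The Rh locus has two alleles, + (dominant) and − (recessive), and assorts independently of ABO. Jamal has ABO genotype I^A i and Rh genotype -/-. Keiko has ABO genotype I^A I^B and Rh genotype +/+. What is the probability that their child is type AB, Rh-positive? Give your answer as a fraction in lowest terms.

1/4

ABO cross I^A i × I^A I^B → offspring phenotypes: 1/2 A, 1/4 B, 1/4 AB.
Rh cross -/- × +/+ → 1 Rh+.
Independent loci: P(type AB, Rh-positive) = 1/4 × 1 = 1/4.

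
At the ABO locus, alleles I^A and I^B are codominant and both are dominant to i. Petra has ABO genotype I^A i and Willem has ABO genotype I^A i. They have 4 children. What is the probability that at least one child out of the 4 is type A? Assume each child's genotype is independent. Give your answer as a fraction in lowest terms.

ABO cross I^A i × I^A i → 1/4 O, 3/4 A.
So P(type A) = 3/4 per child.
P(none) = (1/4)^4 = 1/256; P(at least one) = 1 − 1/256 = 255/256.

255/256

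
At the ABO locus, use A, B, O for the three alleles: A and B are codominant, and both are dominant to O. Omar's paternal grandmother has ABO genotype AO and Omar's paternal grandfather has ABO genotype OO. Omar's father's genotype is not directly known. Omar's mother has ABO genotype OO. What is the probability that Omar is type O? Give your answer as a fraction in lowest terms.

3/4

Omar's father's ABO genotype from AO × OO: 1/2 AO, 1/2 OO.
Crossing each possibility with the mother OO and summing P(type O): 1/2·1/2 + 1/2·1 = 3/4.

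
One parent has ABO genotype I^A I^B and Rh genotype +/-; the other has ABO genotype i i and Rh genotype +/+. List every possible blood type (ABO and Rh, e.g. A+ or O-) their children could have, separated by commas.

Gametes from I^A I^B × i i give offspring ABO genotypes I^A i, I^B i, i.e. phenotypes A, B.
Rh cross +/- × +/+ → phenotypes Rh+.
Combining independently: A+, B+.

A+, B+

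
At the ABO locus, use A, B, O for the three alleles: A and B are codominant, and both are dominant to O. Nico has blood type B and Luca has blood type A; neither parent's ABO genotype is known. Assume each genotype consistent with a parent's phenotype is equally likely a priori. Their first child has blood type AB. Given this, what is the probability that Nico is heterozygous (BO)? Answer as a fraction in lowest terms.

1/3

Possible genotypes: Nico ∈ {BB, BO}; Luca ∈ {AA, AO}.
Weight each parental genotype pair by prior × P(type-AB child):
  BB × AA: posterior weight 4/9.
  BB × AO: posterior weight 2/9.
  BO × AA: posterior weight 2/9.
  BO × AO: posterior weight 1/9.
Sum the posterior weight over pairs where Nico is BO: 1/3.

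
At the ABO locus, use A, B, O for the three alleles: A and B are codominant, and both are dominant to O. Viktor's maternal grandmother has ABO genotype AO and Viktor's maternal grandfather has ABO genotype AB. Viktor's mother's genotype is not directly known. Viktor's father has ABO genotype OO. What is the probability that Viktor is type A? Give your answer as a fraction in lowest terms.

1/2

Viktor's mother's ABO genotype from AO × AB: 1/4 AA, 1/4 AB, 1/4 AO, 1/4 BO.
Crossing each possibility with the father OO and summing P(type A): 1/4·1 + 1/4·1/2 + 1/4·1/2 + 1/4·0 = 1/2.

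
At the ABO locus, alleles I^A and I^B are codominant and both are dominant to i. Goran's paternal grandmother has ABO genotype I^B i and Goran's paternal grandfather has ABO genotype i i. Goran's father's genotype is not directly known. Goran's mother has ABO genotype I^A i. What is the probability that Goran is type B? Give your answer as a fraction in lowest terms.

Goran's father's ABO genotype from I^B i × i i: 1/2 I^B i, 1/2 i i.
Crossing each possibility with the mother I^A i and summing P(type B): 1/2·1/4 + 1/2·0 = 1/8.

1/8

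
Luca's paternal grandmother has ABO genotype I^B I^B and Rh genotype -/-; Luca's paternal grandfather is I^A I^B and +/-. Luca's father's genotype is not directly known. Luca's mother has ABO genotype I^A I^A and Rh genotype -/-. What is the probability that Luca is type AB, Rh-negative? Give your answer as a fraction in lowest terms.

9/16

Luca's father's ABO genotype from I^B I^B × I^A I^B: 1/2 I^A I^B, 1/2 I^B I^B.
Crossing each possibility with the mother I^A I^A and summing P(type AB): 1/2·1/2 + 1/2·1 = 3/4.
Similarly for Rh via the father's Rh distribution: P(Rh-) = 3/4.
Independent loci: 3/4 × 3/4 = 9/16.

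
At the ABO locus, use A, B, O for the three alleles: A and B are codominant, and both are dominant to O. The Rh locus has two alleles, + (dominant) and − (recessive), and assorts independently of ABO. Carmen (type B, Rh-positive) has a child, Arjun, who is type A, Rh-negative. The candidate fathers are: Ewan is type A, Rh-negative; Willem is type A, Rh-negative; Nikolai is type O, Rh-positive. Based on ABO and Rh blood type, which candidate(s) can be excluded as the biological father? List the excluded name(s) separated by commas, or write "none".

Nikolai

A candidate is excluded only if no genotype consistent with his phenotype could produce a type A, Rh-negative child with a type B, Rh-positive mother.
Nikolai (type O, Rh+): no genotype consistent with that phenotype can produce a type-A Rh- child with a type-B mother.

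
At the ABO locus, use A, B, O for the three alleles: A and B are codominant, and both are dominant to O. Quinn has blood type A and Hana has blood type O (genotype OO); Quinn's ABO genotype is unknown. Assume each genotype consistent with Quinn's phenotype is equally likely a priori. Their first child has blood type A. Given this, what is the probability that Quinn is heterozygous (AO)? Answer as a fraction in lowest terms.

1/3

Possible genotypes: Quinn ∈ {AA, AO}; Hana ∈ {OO}.
Weight each parental genotype pair by prior × P(type-A child):
  AA × OO: posterior weight 2/3.
  AO × OO: posterior weight 1/3.
Sum the posterior weight over pairs where Quinn is AO: 1/3.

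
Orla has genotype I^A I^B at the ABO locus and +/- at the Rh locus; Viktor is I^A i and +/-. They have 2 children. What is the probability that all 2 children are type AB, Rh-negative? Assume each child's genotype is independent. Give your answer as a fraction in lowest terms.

ABO cross I^A I^B × I^A i → 1/2 A, 1/4 B, 1/4 AB.
Rh cross +/- × +/- → 3/4 Rh+, 1/4 Rh-; so P(type AB, Rh-negative) = 1/4 × 1/4 = 1/16 per child.
All 2 independent: (1/16)^2 = 1/256.

1/256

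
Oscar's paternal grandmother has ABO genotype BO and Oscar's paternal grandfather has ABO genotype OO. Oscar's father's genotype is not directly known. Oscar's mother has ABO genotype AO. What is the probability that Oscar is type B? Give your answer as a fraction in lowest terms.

Oscar's father's ABO genotype from BO × OO: 1/2 BO, 1/2 OO.
Crossing each possibility with the mother AO and summing P(type B): 1/2·1/4 + 1/2·0 = 1/8.

1/8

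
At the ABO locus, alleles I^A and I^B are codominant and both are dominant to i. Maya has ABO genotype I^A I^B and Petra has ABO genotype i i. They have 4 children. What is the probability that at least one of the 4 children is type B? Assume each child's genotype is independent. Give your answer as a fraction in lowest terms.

ABO cross I^A I^B × i i → 1/2 A, 1/2 B.
So P(type B) = 1/2 per child.
P(none) = (1/2)^4 = 1/16; P(at least one) = 1 − 1/16 = 15/16.

15/16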